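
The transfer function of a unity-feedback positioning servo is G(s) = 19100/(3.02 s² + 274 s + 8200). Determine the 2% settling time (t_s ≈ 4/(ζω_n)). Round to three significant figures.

Dividing through by 3.02: denominator becomes s² + 90.73 s + 2715.
So ω_n = √2715 = 52.1 rad/s and ζ = 90.73/(2·52.1) = 0.871.
t_s ≈ 4/(ζω_n) = 0.0882 s.

t_s ≈ 0.0882 s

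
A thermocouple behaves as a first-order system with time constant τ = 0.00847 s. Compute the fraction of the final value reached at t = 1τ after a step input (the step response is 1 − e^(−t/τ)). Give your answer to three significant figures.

y(t)/y_∞ = 1 − e^(−t/τ) = 1 − e^(−1) = 1 − e^(−1.00) = 0.632.

y/y_∞ ≈ 0.632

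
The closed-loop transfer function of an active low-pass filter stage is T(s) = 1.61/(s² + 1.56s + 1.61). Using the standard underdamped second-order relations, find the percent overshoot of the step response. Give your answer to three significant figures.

Matching coefficients with s² + 2ζω_n s + ω_n² gives ω_n² = 1.61 ⇒ ω_n = 1.27 rad/s, and ζ = 1.56/(2ω_n) = 0.615.
%OS = 100·exp(−πζ/√(1−ζ²)) = 8.64%.

%OS ≈ 8.64%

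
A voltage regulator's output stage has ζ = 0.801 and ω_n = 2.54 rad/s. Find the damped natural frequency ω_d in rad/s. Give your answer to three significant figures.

ω_d ≈ 1.52 rad/s

ω_d = ω_n√(1−ζ²) = 2.54·√0.358 = 1.52 rad/s.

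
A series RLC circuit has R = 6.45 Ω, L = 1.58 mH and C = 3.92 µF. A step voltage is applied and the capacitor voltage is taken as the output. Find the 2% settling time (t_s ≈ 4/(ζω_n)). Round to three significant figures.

For a series RLC circuit (capacitor voltage as output), ω_n = 1/√(LC) = 1/√(1.58 mH · 3.92 µF) = 12700 rad/s.
ζ = (R/2)·√(C/L) = (6.45/2)·√(3.92 µF/1.58 mH) = 0.161.
t_s ≈ 4/(ζω_n) = 0.00196 s.

t_s ≈ 0.00196 s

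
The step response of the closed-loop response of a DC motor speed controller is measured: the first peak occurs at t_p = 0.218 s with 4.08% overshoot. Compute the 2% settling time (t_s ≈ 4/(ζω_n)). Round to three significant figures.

ζ from %OS: ζ = |ln 0.0408|/√(π²+ln²0.0408) = 0.713.
From t_p = π/ω_d, ω_d = π/0.218 = 14.4 rad/s, so ω_n = ω_d/√(1−ζ²) = 20.6 rad/s.
t_s ≈ 4/(ζω_n) = 4/(0.713·20.6) = 0.273 s.

t_s ≈ 0.273 s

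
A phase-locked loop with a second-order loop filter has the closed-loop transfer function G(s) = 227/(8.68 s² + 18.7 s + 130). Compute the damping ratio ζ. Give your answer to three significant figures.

ζ ≈ 0.278

Dividing through by 8.68: denominator becomes s² + 2.154 s + 14.98.
So ω_n = √14.98 = 3.87 rad/s and ζ = 2.154/(2·3.87) = 0.278.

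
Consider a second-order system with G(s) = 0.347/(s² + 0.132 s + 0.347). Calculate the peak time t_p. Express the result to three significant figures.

t_p ≈ 5.37 s

ω_n = √0.347 = 0.589 rad/s; ζ = 0.132/(2·0.589) = 0.112.
The damped frequency ω_d = ω_n√(1−ζ²) = 0.585 rad/s. Then t_p = π/ω_d = 5.37 s.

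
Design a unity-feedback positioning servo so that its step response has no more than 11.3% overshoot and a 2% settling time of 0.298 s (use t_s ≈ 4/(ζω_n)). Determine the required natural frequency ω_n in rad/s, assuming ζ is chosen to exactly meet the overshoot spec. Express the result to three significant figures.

ω_n ≈ 23.5 rad/s

Inverting the overshoot relation: ζ = |ln 0.113|/√(π² + ln²0.113) = 0.570.
Then ω_n = 4/(ζ t_s) = 4/(0.570 × 0.298) = 23.5 rad/s.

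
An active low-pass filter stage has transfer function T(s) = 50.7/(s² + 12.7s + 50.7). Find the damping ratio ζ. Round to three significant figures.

ω_n = √50.7 = 7.12 rad/s; ζ = 12.7/(2·7.12) = 0.892.

ζ ≈ 0.892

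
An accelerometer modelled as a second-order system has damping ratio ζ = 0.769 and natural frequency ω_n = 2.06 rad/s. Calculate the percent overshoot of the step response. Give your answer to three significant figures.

%OS ≈ 2.28%

For an underdamped second-order system, %OS = 100·exp(−πζ/√(1−ζ²)).
πζ/√(1−ζ²) = π·0.769/√(1−0.591) = 3.779, so %OS = 100·e^(−3.779) = 2.28%.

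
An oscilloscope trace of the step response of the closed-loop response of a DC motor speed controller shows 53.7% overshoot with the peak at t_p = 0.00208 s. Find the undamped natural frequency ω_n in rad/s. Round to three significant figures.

From the overshoot, ζ = −ln(OS)/√(π²+ln²(OS)) = 0.194.
From t_p = π/ω_d, ω_d = π/0.00208 = 1510 rad/s, so ω_n = ω_d/√(1−ζ²) = 1540 rad/s.

ω_n ≈ 1540 rad/s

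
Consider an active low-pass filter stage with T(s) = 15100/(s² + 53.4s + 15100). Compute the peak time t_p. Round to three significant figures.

ω_n = √15100 = 123 rad/s; ζ = 53.4/(2·123) = 0.217.
The damped frequency ω_d = ω_n√(1−ζ²) = 120 rad/s. Then t_p = π/ω_d = 0.0262 s.

t_p ≈ 0.0262 s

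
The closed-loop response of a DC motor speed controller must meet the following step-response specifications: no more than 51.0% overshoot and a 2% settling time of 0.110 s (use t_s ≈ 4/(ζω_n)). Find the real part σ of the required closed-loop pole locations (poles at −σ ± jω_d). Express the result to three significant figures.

The settling-time spec alone fixes σ = ζω_n = 4/t_s = 4/0.110 = 36.4.
(Overshoot then fixes ζ = 0.210 and hence ω_d = σ·√(1−ζ²)/ζ = 170 rad/s.)

σ ≈ 36.4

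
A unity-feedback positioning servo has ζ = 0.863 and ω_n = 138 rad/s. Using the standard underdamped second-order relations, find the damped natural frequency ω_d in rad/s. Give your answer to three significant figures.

ω_d = ω_n√(1−ζ²) = 138·√0.255 = 69.7 rad/s.

ω_d ≈ 69.7 rad/s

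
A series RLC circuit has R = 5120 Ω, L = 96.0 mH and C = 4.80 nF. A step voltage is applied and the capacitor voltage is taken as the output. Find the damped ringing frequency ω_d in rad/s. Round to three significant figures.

For a series RLC circuit (capacitor voltage as output), ω_n = 1/√(LC) = 1/√(96.0 mH · 4.80 nF) = 46600 rad/s.
ζ = (R/2)·√(C/L) = (5120/2)·√(4.80 nF/96.0 mH) = 0.572.
ω_d = 46600·√(1 − 0.572²) = 38200 rad/s.

ω_d ≈ 38200 rad/s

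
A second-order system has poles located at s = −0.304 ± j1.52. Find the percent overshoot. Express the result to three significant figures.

%OS ≈ 53.3%

|pole| = ω_n = √(0.304² + 1.52²) = 1.55 rad/s; ζ = cos θ = σ/ω_n = 0.196.
%OS = 100·exp(−πζ/√(1−ζ²)) = 53.3%.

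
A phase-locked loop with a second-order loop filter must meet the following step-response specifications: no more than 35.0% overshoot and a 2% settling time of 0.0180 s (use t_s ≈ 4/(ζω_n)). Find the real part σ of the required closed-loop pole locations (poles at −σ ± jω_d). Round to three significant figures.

The settling-time spec alone fixes σ = ζω_n = 4/t_s = 4/0.0180 = 222.
(Overshoot then fixes ζ = 0.317 and hence ω_d = σ·√(1−ζ²)/ζ = 665 rad/s.)

σ ≈ 222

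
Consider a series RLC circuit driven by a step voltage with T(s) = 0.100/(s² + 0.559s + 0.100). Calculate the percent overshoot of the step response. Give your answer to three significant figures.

ω_n = √0.100 = 0.316 rad/s; ζ = 0.559/(2·0.316) = 0.884.
%OS = 100 e^{−πζ/√(1−ζ²)} with ζ = 0.884 gives 0.264%.

%OS ≈ 0.264%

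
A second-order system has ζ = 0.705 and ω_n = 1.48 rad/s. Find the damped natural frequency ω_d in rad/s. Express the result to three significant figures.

ω_d = ω_n√(1−ζ²) = 1.48·√0.503 = 1.05 rad/s.

ω_d ≈ 1.05 rad/s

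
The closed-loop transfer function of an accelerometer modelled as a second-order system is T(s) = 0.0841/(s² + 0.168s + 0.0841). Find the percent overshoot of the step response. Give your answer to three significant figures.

%OS ≈ 38.6%

Matching coefficients with s² + 2ζω_n s + ω_n² gives ω_n² = 0.0841 ⇒ ω_n = 0.290 rad/s, and ζ = 0.168/(2ω_n) = 0.290.
%OS = 100·exp(−πζ/√(1−ζ²)) = 38.6%.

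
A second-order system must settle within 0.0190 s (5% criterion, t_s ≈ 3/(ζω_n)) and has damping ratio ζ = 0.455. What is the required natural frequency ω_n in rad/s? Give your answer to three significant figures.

ω_n ≈ 347 rad/s

Rearranging t_s ≈ 3/(ζω_n) gives ω_n = 3/(ζ·t_s) = 3/(0.455 × 0.0190) = 347 rad/s.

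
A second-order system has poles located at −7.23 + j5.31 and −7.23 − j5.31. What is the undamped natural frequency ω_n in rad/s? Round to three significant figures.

With σ = 7.23, ω_d = 5.31: ω_n = √(σ²+ω_d²) = 8.97 rad/s, ζ = σ/ω_n = 0.806.

ω_n ≈ 8.97 rad/s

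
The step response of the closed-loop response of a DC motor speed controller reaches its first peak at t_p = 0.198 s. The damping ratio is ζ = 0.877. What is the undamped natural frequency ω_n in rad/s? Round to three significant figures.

Peak time t_p = π/ω_d, so ω_d = π/t_p = π/0.198 = 15.9 rad/s.
ω_n = ω_d/√(1−ζ²) = 15.9/√0.231 = 33.0 rad/s.

ω_n ≈ 33.0 rad/s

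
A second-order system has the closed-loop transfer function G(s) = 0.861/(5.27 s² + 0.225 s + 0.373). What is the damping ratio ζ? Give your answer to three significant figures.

ζ ≈ 0.0802

Dividing through by 5.27: denominator becomes s² + 0.04269 s + 0.07078.
So ω_n = √0.07078 = 0.266 rad/s and ζ = 0.04269/(2·0.266) = 0.0802.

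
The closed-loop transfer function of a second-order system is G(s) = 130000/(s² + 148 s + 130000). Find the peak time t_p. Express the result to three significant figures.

t_p ≈ 0.00890 s

ω_n = √130000 = 361 rad/s; ζ = 148/(2·361) = 0.205.
The damped frequency ω_d = ω_n√(1−ζ²) = 353 rad/s. Then t_p = π/ω_d = 0.00890 s.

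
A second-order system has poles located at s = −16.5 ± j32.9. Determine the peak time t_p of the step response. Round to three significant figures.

t_p ≈ 0.0955 s

t_p = π/ω_d with ω_d = 32.9 (the imaginary part), so t_p = 0.0955 s.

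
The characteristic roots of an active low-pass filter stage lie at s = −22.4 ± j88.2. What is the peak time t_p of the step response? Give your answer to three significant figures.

t_p ≈ 0.0356 s

t_p = π/ω_d with ω_d = 88.2 (the imaginary part), so t_p = 0.0356 s.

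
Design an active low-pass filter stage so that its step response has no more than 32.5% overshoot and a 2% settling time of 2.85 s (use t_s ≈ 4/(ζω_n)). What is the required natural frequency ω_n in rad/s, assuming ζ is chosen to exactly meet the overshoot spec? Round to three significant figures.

From %OS = 100·exp(−πζ/√(1−ζ²)), invert to get ζ = −ln(OS)/√(π² + ln²(OS)) with OS = 0.325.
−ln 0.325 = 1.124, so ζ = 1.124/√(π² + 1.263) = 0.337.
From t_s ≈ 4/(ζω_n): ω_n = 4/(ζ·t_s) = 4/(0.337·2.85) = 4.17 rad/s.

ω_n ≈ 4.17 rad/s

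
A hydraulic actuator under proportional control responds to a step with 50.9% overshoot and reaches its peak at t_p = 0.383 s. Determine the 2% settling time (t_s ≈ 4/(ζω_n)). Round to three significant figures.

From the overshoot, ζ = −ln(OS)/√(π²+ln²(OS)) = 0.210.
t_p = π/ω_d ⇒ ω_d = 8.20 rad/s; then ω_n = ω_d/√(1−ζ²) = 8.39 rad/s.
t_s ≈ 4/(ζω_n) = 4/(0.210·8.39) = 2.27 s.

t_s ≈ 2.27 s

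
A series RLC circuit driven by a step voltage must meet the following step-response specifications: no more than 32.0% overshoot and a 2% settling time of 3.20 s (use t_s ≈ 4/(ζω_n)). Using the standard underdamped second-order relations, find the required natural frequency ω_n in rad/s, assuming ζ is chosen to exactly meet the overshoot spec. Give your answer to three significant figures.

From %OS = 100·exp(−πζ/√(1−ζ²)), invert to get ζ = −ln(OS)/√(π² + ln²(OS)) with OS = 0.320.
−ln 0.320 = 1.139, so ζ = 1.139/√(π² + 1.298) = 0.341.
Then ω_n = 4/(ζ t_s) = 4/(0.341 × 3.20) = 3.67 rad/s.

ω_n ≈ 3.67 rad/s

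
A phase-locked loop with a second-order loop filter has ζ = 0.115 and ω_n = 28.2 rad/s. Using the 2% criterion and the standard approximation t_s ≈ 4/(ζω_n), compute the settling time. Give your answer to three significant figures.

t_s ≈ 4/(ζω_n) = 4/(0.115 × 28.2) = 1.23 s.

t_s ≈ 1.23 s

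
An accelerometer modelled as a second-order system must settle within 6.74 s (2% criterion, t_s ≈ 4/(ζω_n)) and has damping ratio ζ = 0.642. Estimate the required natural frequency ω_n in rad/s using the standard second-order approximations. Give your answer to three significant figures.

Rearranging t_s ≈ 4/(ζω_n) gives ω_n = 4/(ζ·t_s) = 4/(0.642 × 6.74) = 0.924 rad/s.

ω_n ≈ 0.924 rad/s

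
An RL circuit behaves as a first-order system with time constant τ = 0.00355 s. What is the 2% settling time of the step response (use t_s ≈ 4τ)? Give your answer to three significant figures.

t_s ≈ 0.0142 s

t_s ≈ 4τ = 0.0142 s.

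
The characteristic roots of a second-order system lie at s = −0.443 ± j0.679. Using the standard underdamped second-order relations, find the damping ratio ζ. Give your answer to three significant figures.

With σ = 0.443, ω_d = 0.679: ω_n = √(σ²+ω_d²) = 0.811 rad/s, ζ = σ/ω_n = 0.546.

ζ ≈ 0.546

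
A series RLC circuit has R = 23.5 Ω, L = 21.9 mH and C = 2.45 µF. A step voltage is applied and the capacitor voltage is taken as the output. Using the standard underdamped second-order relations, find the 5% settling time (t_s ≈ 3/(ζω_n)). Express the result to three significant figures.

For a series RLC circuit (capacitor voltage as output), ω_n = 1/√(LC) = 1/√(21.9 mH · 2.45 µF) = 4320 rad/s.
ζ = (R/2)·√(C/L) = (23.5/2)·√(2.45 µF/21.9 mH) = 0.124.
t_s ≈ 3/(ζω_n) = 0.00559 s.

t_s ≈ 0.00559 s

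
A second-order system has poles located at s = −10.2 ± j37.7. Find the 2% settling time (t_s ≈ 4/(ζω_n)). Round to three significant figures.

t_s ≈ 0.392 s

For poles at −σ ± jω_d, ζω_n = σ = 10.2, so t_s ≈ 4/σ = 0.392 s.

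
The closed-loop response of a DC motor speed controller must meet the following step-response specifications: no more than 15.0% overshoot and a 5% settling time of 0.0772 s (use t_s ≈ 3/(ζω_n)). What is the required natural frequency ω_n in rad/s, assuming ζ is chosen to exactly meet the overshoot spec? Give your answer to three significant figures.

ω_n ≈ 75.2 rad/s

From %OS = 100·exp(−πζ/√(1−ζ²)), invert to get ζ = −ln(OS)/√(π² + ln²(OS)) with OS = 0.150.
−ln 0.150 = 1.897, so ζ = 1.897/√(π² + 3.599) = 0.517.
Then ω_n = 3/(ζ t_s) = 3/(0.517 × 0.0772) = 75.2 rad/s.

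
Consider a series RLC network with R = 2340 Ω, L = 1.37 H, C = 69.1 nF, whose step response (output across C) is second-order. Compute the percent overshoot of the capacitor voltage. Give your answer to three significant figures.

%OS ≈ 42.5%

For a series RLC circuit (capacitor voltage as output), ω_n = 1/√(LC) = 1/√(1.37 H · 69.1 nF) = 3250 rad/s.
ζ = (R/2)·√(C/L) = (2340/2)·√(69.1 nF/1.37 H) = 0.263.
Overshoot: exp(−π·0.263/√(1−0.263²)) = 0.425, i.e. 42.5%.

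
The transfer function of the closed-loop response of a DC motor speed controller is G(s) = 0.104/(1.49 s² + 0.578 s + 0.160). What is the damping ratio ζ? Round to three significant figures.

Dividing through by 1.49: denominator becomes s² + 0.3879 s + 0.1074.
So ω_n = √0.1074 = 0.328 rad/s and ζ = 0.3879/(2·0.328) = 0.592.

ζ ≈ 0.592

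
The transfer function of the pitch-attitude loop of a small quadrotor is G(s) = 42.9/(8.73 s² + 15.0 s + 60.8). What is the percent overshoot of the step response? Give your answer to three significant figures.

%OS ≈ 33.9%

Dividing through by 8.73: denominator becomes s² + 1.718 s + 6.964.
So ω_n = √6.964 = 2.64 rad/s and ζ = 1.718/(2·2.64) = 0.326.
%OS = 100·exp(−πζ/√(1−ζ²)) = 33.9%.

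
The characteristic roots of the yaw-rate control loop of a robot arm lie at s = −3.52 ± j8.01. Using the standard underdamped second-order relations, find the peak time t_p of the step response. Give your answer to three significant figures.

t_p = π/ω_d with ω_d = 8.01 (the imaginary part), so t_p = 0.392 s.

t_p ≈ 0.392 s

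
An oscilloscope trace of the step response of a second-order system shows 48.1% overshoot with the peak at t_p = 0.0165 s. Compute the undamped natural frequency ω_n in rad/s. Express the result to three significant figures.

The overshoot fixes ζ = −ln(OS)/√(π²+ln²(OS)) = 0.227.
t_p = π/ω_d ⇒ ω_d = 190 rad/s; then ω_n = ω_d/√(1−ζ²) = 195 rad/s.

ω_n ≈ 195 rad/s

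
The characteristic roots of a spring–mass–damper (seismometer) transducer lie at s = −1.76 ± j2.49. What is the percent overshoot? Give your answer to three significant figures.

%OS ≈ 10.9%

|pole| = ω_n = √(1.76² + 2.49²) = 3.05 rad/s; ζ = cos θ = σ/ω_n = 0.577.
%OS = 100 e^{−πζ/√(1−ζ²)} with ζ = 0.577 gives 10.9%.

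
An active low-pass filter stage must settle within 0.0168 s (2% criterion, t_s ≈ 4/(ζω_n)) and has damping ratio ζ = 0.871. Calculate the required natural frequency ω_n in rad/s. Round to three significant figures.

ω_n ≈ 273 rad/s

Rearranging t_s ≈ 4/(ζω_n) gives ω_n = 4/(ζ·t_s) = 4/(0.871 × 0.0168) = 273 rad/s.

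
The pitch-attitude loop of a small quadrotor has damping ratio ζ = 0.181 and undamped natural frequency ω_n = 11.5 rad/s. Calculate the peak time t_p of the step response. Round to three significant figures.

The damped frequency is ω_d = ω_n√(1−ζ²) = 11.5·√(1−0.0328) = 11.3 rad/s.
Peak time t_p = π/ω_d = π/11.3 = 0.278 s.

t_p ≈ 0.278 s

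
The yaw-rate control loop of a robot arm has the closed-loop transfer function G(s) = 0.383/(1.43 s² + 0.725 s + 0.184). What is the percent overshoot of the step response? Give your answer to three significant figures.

Dividing through by 1.43: denominator becomes s² + 0.5070 s + 0.1287.
So ω_n = √0.1287 = 0.359 rad/s and ζ = 0.5070/(2·0.359) = 0.707.
Overshoot: exp(−π·0.707/√(1−0.707²)) = 0.0434, i.e. 4.34%.

%OS ≈ 4.34%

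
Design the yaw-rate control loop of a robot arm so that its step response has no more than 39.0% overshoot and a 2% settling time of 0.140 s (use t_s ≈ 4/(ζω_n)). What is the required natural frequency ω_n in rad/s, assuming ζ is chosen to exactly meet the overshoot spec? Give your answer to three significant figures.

ω_n ≈ 99.5 rad/s

ζ = −ln(OS)/√(π² + (ln OS)²). With OS = 0.390, ln OS = −0.9416 and ζ = 0.9416/3.280 = 0.287.
From t_s ≈ 4/(ζω_n): ω_n = 4/(ζ·t_s) = 4/(0.287·0.140) = 99.5 rad/s.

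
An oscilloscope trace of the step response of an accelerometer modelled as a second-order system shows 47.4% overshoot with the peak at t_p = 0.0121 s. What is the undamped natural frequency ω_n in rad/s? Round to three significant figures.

ω_n ≈ 267 rad/s

ζ from %OS: ζ = |ln 0.474|/√(π²+ln²0.474) = 0.231.
t_p = π/ω_d ⇒ ω_d = 260 rad/s; then ω_n = ω_d/√(1−ζ²) = 267 rad/s.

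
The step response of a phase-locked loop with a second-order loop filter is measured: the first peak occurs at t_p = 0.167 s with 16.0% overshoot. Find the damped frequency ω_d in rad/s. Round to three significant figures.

ω_d ≈ 18.8 rad/s

t_p = π/ω_d, so ω_d = π/0.167 = 18.8 rad/s.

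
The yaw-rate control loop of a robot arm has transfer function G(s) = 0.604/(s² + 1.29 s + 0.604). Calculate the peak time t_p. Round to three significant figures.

Matching coefficients with s² + 2ζω_n s + ω_n² gives ω_n² = 0.604 ⇒ ω_n = 0.777 rad/s, and ζ = 1.29/(2ω_n) = 0.830.
ω_d = 0.777·√(1 − 0.830²) = 0.434 rad/s. Then t_p = π/ω_d = 7.25 s.

t_p ≈ 7.25 s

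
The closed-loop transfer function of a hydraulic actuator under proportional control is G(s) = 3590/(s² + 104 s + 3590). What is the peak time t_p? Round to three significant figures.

t_p ≈ 0.106 s

ω_n = √3590 = 59.9 rad/s; ζ = 104/(2·59.9) = 0.868.
ω_d = 59.9·√(1 − 0.868²) = 29.8 rad/s. Then t_p = π/ω_d = 0.106 s.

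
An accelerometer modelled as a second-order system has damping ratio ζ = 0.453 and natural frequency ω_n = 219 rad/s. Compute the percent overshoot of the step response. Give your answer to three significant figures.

For an underdamped second-order system, %OS = 100·exp(−πζ/√(1−ζ²)).
πζ/√(1−ζ²) = π·0.453/√(1−0.205) = 1.596, so %OS = 100·e^(−1.596) = 20.3%.

%OS ≈ 20.3%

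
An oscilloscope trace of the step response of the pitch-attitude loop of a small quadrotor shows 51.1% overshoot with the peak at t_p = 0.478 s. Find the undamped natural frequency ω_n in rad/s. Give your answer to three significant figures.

The overshoot fixes ζ = −ln(OS)/√(π²+ln²(OS)) = 0.209.
From t_p = π/ω_d, ω_d = π/0.478 = 6.57 rad/s, so ω_n = ω_d/√(1−ζ²) = 6.72 rad/s.

ω_n ≈ 6.72 rad/s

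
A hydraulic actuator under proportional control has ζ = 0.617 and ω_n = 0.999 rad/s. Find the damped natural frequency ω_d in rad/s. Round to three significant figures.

ω_d = ω_n√(1−ζ²) = 0.999·√0.619 = 0.786 rad/s.

ω_d ≈ 0.786 rad/s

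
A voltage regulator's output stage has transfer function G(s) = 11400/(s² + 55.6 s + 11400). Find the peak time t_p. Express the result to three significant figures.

Matching coefficients with s² + 2ζω_n s + ω_n² gives ω_n² = 11400 ⇒ ω_n = 107 rad/s, and ζ = 55.6/(2ω_n) = 0.260.
The damped frequency ω_d = ω_n√(1−ζ²) = 103 rad/s. Then t_p = π/ω_d = 0.0305 s.

t_p ≈ 0.0305 s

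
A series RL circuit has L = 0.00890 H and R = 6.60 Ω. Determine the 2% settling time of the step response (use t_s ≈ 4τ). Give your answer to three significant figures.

τ = L/R = 0.00890/6.60 = 0.00135 s.
t_s ≈ 4τ = 0.00539 s.

t_s ≈ 0.00539 s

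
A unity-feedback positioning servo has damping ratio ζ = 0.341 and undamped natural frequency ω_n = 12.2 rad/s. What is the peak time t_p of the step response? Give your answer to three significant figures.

t_p ≈ 0.274 s

The damped frequency is ω_d = ω_n√(1−ζ²) = 12.2·√(1−0.116) = 11.5 rad/s.
Peak time t_p = π/ω_d = π/11.5 = 0.274 s.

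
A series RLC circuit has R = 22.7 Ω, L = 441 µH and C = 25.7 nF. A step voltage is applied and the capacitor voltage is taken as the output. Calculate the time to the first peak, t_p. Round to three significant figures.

t_p ≈ 0.0000106 s

For a series RLC circuit (capacitor voltage as output), ω_n = 1/√(LC) = 1/√(441 µH · 25.7 nF) = 297000 rad/s.
ζ = (R/2)·√(C/L) = (22.7/2)·√(25.7 nF/441 µH) = 0.0866.
ω_d = 297000·√(1 − 0.0866²) = 296000 rad/s. t_p = π/ω_d = 0.0000106 s.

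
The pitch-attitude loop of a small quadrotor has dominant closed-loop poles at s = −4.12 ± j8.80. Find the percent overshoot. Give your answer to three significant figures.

|pole| = ω_n = √(4.12² + 8.80²) = 9.72 rad/s; ζ = cos θ = σ/ω_n = 0.424.
%OS = 100 e^{−πζ/√(1−ζ²)} with ζ = 0.424 gives 23.0%.

%OS ≈ 23.0%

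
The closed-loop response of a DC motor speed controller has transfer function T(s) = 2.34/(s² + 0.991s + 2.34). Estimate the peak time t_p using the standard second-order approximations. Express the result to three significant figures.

Comparing the denominator to s² + 2ζω_n s + ω_n²: ω_n = √2.34 = 1.53 rad/s, and 2ζω_n = 0.991 so ζ = 0.991/(2·1.53) = 0.324.
ω_d = 1.53·√(1 − 0.324²) = 1.45 rad/s. Then t_p = π/ω_d = 2.17 s.

t_p ≈ 2.17 s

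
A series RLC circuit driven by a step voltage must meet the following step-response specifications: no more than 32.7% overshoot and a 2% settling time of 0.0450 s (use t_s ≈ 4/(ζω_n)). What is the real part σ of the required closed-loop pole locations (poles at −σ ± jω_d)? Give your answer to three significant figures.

The settling-time spec alone fixes σ = ζω_n = 4/t_s = 4/0.0450 = 88.9.
(Overshoot then fixes ζ = 0.335 and hence ω_d = σ·√(1−ζ²)/ζ = 250 rad/s.)

σ ≈ 88.9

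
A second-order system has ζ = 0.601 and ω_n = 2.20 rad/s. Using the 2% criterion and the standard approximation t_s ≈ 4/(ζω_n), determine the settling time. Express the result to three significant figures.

t_s ≈ 4/(ζω_n) = 4/(0.601 × 2.20) = 3.03 s.

t_s ≈ 3.03 s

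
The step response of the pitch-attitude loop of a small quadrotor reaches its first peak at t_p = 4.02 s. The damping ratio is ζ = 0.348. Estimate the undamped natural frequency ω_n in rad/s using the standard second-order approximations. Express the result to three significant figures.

ω_n ≈ 0.834 rad/s

Peak time t_p = π/ω_d, so ω_d = π/t_p = π/4.02 = 0.781 rad/s.
ω_n = ω_d/√(1−ζ²) = 0.781/√0.879 = 0.834 rad/s.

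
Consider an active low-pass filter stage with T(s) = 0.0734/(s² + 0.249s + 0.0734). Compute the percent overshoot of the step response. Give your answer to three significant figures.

Matching coefficients with s² + 2ζω_n s + ω_n² gives ω_n² = 0.0734 ⇒ ω_n = 0.271 rad/s, and ζ = 0.249/(2ω_n) = 0.460.
Overshoot: exp(−π·0.460/√(1−0.460²)) = 0.197, i.e. 19.7%.

%OS ≈ 19.7%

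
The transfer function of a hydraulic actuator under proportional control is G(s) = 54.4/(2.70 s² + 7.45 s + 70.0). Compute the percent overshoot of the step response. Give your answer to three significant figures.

%OS ≈ 41.3%

Dividing through by 2.70: denominator becomes s² + 2.759 s + 25.93.
So ω_n = √25.93 = 5.09 rad/s and ζ = 2.759/(2·5.09) = 0.271.
%OS = 100 e^{−πζ/√(1−ζ²)} with ζ = 0.271 gives 41.3%.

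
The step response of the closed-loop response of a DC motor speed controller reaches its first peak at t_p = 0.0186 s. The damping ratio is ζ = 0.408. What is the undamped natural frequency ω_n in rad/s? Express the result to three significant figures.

ω_n ≈ 185 rad/s

Peak time t_p = π/ω_d, so ω_d = π/t_p = π/0.0186 = 169 rad/s.
ω_n = ω_d/√(1−ζ²) = 169/√0.834 = 185 rad/s.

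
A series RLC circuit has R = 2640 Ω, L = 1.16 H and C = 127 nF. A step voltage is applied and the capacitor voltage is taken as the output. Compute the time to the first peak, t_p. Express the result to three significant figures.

For a series RLC circuit (capacitor voltage as output), ω_n = 1/√(LC) = 1/√(1.16 H · 127 nF) = 2610 rad/s.
ζ = (R/2)·√(C/L) = (2640/2)·√(127 nF/1.16 H) = 0.437.
ω_d = ω_n√(1−ζ²) = 2340 rad/s. t_p = π/ω_d = 0.00134 s.

t_p ≈ 0.00134 s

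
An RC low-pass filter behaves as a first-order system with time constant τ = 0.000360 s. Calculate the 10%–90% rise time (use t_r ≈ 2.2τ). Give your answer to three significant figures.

t_r ≈ 2.2τ = 0.000792 s.

t_r ≈ 0.000792 s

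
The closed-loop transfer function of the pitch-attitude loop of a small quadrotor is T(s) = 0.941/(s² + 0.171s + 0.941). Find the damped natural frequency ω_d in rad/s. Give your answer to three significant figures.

Matching coefficients with s² + 2ζω_n s + ω_n² gives ω_n² = 0.941 ⇒ ω_n = 0.970 rad/s, and ζ = 0.171/(2ω_n) = 0.0881.
ω_d = 0.970·√(1 − 0.0881²) = 0.966 rad/s.

ω_d ≈ 0.966 rad/s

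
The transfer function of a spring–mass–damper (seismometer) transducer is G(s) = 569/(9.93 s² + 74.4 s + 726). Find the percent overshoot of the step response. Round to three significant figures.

%OS ≈ 21.6%

Dividing through by 9.93: denominator becomes s² + 7.492 s + 73.11.
So ω_n = √73.11 = 8.55 rad/s and ζ = 7.492/(2·8.55) = 0.438.
%OS = 100·exp(−πζ/√(1−ζ²)) = 21.6%.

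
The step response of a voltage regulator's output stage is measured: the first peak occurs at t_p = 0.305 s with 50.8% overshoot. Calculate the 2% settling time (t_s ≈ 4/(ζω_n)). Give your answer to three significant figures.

t_s ≈ 1.80 s

ζ from %OS: ζ = |ln 0.508|/√(π²+ln²0.508) = 0.211.
t_p = π/ω_d ⇒ ω_d = 10.3 rad/s; then ω_n = ω_d/√(1−ζ²) = 10.5 rad/s.
t_s ≈ 4/(ζω_n) = 4/(0.211·10.5) = 1.80 s.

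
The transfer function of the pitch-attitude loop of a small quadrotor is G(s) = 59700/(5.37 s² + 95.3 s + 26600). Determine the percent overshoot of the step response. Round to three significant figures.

Dividing through by 5.37: denominator becomes s² + 17.75 s + 4953.
So ω_n = √4953 = 70.4 rad/s and ζ = 17.75/(2·70.4) = 0.126.
Overshoot: exp(−π·0.126/√(1−0.126²)) = 0.671, i.e. 67.1%.

%OS ≈ 67.1%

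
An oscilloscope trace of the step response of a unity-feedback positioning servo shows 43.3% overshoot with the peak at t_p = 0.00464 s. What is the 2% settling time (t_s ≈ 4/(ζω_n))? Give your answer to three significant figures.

t_s ≈ 0.0222 s

From the overshoot, ζ = −ln(OS)/√(π²+ln²(OS)) = 0.257.
t_p = π/ω_d ⇒ ω_d = 677 rad/s; then ω_n = ω_d/√(1−ζ²) = 701 rad/s.
t_s ≈ 4/(ζω_n) = 4/(0.257·701) = 0.0222 s.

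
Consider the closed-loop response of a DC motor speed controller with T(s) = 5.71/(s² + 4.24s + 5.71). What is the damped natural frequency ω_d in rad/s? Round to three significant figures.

ω_d ≈ 1.10 rad/s

Comparing the denominator to s² + 2ζω_n s + ω_n²: ω_n = √5.71 = 2.39 rad/s, and 2ζω_n = 4.24 so ζ = 4.24/(2·2.39) = 0.887.
ω_d = 2.39·√(1 − 0.887²) = 1.10 rad/s.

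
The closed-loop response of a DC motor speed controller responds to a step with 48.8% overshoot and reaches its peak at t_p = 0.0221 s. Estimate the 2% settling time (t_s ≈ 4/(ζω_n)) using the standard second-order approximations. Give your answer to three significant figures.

ζ from %OS: ζ = |ln 0.488|/√(π²+ln²0.488) = 0.223.
t_p = π/ω_d ⇒ ω_d = 142 rad/s; then ω_n = ω_d/√(1−ζ²) = 146 rad/s.
t_s ≈ 4/(ζω_n) = 4/(0.223·146) = 0.123 s.

t_s ≈ 0.123 s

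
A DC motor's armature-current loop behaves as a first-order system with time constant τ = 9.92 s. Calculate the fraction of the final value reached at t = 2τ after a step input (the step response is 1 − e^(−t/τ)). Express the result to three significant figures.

y(t)/y_∞ = 1 − e^(−t/τ) = 1 − e^(−2) = 1 − e^(−2.00) = 0.865.

y/y_∞ ≈ 0.865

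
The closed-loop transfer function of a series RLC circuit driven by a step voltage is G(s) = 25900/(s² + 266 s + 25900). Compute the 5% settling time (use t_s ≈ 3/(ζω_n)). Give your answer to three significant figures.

t_s ≈ 0.0226 s

Matching coefficients with s² + 2ζω_n s + ω_n² gives ω_n² = 25900 ⇒ ω_n = 161 rad/s, and ζ = 266/(2ω_n) = 0.826.
t_s ≈ 3/(ζω_n) = 3/(0.826·161) = 0.0226 s.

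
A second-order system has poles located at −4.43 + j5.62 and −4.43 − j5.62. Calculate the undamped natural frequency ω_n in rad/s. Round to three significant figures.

ω_n ≈ 7.16 rad/s

With σ = 4.43, ω_d = 5.62: ω_n = √(σ²+ω_d²) = 7.16 rad/s, ζ = σ/ω_n = 0.619.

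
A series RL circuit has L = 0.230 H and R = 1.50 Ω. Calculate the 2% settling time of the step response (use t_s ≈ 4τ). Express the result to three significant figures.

τ = L/R = 0.230/1.50 = 0.153 s.
t_s ≈ 4τ = 0.613 s.

t_s ≈ 0.613 s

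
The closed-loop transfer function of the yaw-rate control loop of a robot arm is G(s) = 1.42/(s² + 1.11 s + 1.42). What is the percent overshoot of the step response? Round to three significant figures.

%OS ≈ 19.1%

Comparing the denominator to s² + 2ζω_n s + ω_n²: ω_n = √1.42 = 1.19 rad/s, and 2ζω_n = 1.11 so ζ = 1.11/(2·1.19) = 0.466.
%OS = 100·exp(−πζ/√(1−ζ²)) = 19.1%.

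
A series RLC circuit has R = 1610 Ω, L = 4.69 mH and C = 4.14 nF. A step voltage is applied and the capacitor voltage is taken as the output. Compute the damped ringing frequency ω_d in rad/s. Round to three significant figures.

ω_d ≈ 148000 rad/s

For a series RLC circuit (capacitor voltage as output), ω_n = 1/√(LC) = 1/√(4.69 mH · 4.14 nF) = 227000 rad/s.
ζ = (R/2)·√(C/L) = (1610/2)·√(4.14 nF/4.69 mH) = 0.756.
The damped frequency ω_d = ω_n√(1−ζ²) = 148000 rad/s.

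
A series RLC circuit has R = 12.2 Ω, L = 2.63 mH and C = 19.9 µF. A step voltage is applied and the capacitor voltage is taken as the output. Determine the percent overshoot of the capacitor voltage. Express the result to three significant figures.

%OS ≈ 14.0%

For a series RLC circuit (capacitor voltage as output), ω_n = 1/√(LC) = 1/√(2.63 mH · 19.9 µF) = 4370 rad/s.
ζ = (R/2)·√(C/L) = (12.2/2)·√(19.9 µF/2.63 mH) = 0.531.
Overshoot: exp(−π·0.531/√(1−0.531²)) = 0.140, i.e. 14.0%.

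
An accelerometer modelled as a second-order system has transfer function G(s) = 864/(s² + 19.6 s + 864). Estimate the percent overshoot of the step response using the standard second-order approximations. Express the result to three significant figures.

%OS ≈ 32.9%

Matching coefficients with s² + 2ζω_n s + ω_n² gives ω_n² = 864 ⇒ ω_n = 29.4 rad/s, and ζ = 19.6/(2ω_n) = 0.333.
%OS = 100·exp(−πζ/√(1−ζ²)) = 32.9%.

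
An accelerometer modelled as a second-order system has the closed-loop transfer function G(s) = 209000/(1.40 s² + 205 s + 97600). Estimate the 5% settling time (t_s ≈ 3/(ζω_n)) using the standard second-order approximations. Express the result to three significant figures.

Dividing through by 1.40: denominator becomes s² + 146.4 s + 69710.
So ω_n = √69710 = 264 rad/s and ζ = 146.4/(2·264) = 0.277.
t_s ≈ 3/(ζω_n) = 0.0410 s.

t_s ≈ 0.0410 s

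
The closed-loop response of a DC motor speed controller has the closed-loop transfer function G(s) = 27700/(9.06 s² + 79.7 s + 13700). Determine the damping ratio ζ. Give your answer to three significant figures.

ζ ≈ 0.113

Dividing through by 9.06: denominator becomes s² + 8.797 s + 1512.
So ω_n = √1512 = 38.9 rad/s and ζ = 8.797/(2·38.9) = 0.113.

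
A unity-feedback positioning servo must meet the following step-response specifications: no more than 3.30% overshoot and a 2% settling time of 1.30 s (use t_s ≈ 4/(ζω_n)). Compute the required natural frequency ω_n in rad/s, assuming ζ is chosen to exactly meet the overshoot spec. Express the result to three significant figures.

ζ = −ln(OS)/√(π² + (ln OS)²). With OS = 0.0330, ln OS = −3.411 and ζ = 3.411/4.637 = 0.736.
Then ω_n = 4/(ζ t_s) = 4/(0.736 × 1.30) = 4.18 rad/s.

ω_n ≈ 4.18 rad/s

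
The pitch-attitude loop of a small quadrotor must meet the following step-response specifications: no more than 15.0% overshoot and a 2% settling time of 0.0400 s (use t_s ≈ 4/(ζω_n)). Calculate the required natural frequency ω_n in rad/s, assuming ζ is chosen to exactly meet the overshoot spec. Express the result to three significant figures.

ω_n ≈ 193 rad/s

Inverting the overshoot relation: ζ = |ln 0.150|/√(π² + ln²0.150) = 0.517.
From t_s ≈ 4/(ζω_n): ω_n = 4/(ζ·t_s) = 4/(0.517·0.0400) = 193 rad/s.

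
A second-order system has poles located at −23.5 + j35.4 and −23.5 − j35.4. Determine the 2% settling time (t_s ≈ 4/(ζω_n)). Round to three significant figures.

For poles at −σ ± jω_d, ζω_n = σ = 23.5, so t_s ≈ 4/σ = 0.170 s.

t_s ≈ 0.170 s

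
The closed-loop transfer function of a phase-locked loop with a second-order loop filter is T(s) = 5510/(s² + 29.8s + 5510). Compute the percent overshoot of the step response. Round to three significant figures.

%OS ≈ 52.5%

ω_n = √5510 = 74.2 rad/s; ζ = 29.8/(2·74.2) = 0.201.
Overshoot: exp(−π·0.201/√(1−0.201²)) = 0.525, i.e. 52.5%.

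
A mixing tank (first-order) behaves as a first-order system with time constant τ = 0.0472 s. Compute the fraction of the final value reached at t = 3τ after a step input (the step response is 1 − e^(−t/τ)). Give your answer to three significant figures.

y/y_∞ ≈ 0.950

y(t)/y_∞ = 1 − e^(−t/τ) = 1 − e^(−3) = 1 − e^(−3.00) = 0.950.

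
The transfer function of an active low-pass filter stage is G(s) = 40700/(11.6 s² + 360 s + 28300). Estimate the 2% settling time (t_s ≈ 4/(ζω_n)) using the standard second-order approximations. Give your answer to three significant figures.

Dividing through by 11.6: denominator becomes s² + 31.03 s + 2440.
So ω_n = √2440 = 49.4 rad/s and ζ = 31.03/(2·49.4) = 0.314.
t_s ≈ 4/(ζω_n) = 0.258 s.

t_s ≈ 0.258 s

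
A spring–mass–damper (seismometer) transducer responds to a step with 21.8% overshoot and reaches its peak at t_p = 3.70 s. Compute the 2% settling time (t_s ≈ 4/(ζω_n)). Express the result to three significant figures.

The overshoot fixes ζ = −ln(OS)/√(π²+ln²(OS)) = 0.436.
t_p = π/ω_d ⇒ ω_d = 0.849 rad/s; then ω_n = ω_d/√(1−ζ²) = 0.944 rad/s.
t_s ≈ 4/(ζω_n) = 4/(0.436·0.944) = 9.72 s.

t_s ≈ 9.72 s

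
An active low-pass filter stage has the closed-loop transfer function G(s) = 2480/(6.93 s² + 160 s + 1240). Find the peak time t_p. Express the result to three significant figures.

t_p ≈ 0.465 s

Dividing through by 6.93: denominator becomes s² + 23.09 s + 178.9.
So ω_n = √178.9 = 13.4 rad/s and ζ = 23.09/(2·13.4) = 0.863.
ω_d = ω_n√(1−ζ²) = 6.76 rad/s. t_p = π/ω_d = 0.465 s.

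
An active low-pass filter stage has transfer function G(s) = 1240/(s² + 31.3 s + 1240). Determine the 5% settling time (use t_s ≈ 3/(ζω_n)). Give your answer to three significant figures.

t_s ≈ 0.192 s

ω_n = √1240 = 35.2 rad/s; ζ = 31.3/(2·35.2) = 0.444.
t_s ≈ 3/(ζω_n) = 3/(0.444·35.2) = 0.192 s.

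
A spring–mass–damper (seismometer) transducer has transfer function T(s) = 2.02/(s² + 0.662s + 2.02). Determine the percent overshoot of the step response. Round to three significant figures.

%OS ≈ 47.1%

Matching coefficients with s² + 2ζω_n s + ω_n² gives ω_n² = 2.02 ⇒ ω_n = 1.42 rad/s, and ζ = 0.662/(2ω_n) = 0.233.
%OS = 100·exp(−πζ/√(1−ζ²)) = 47.1%.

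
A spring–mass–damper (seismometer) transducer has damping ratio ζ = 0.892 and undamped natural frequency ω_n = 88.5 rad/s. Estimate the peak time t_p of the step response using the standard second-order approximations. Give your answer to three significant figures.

t_p ≈ 0.0785 s

The damped frequency is ω_d = ω_n√(1−ζ²) = 88.5·√(1−0.796) = 40.0 rad/s.
Peak time t_p = π/ω_d = π/40.0 = 0.0785 s.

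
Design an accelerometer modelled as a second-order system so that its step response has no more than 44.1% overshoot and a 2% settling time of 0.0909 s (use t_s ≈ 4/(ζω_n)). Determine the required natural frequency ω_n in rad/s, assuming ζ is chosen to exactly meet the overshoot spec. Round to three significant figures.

ω_n ≈ 174 rad/s

ζ = −ln(OS)/√(π² + (ln OS)²). With OS = 0.441, ln OS = −0.8187 and ζ = 0.8187/3.247 = 0.252.
Then ω_n = 4/(ζ t_s) = 4/(0.252 × 0.0909) = 174 rad/s.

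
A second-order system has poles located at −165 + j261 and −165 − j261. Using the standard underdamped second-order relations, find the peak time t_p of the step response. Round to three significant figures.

t_p = π/ω_d with ω_d = 261 (the imaginary part), so t_p = 0.0120 s.

t_p ≈ 0.0120 s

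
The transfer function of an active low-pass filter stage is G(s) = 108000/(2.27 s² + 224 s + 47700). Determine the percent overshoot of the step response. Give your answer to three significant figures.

%OS ≈ 32.1%

Dividing through by 2.27: denominator becomes s² + 98.68 s + 21010.
So ω_n = √21010 = 145 rad/s and ζ = 98.68/(2·145) = 0.340.
Overshoot: exp(−π·0.340/√(1−0.340²)) = 0.321, i.e. 32.1%.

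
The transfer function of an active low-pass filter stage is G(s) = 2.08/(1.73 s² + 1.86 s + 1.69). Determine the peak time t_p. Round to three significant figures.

t_p ≈ 3.79 s

Dividing through by 1.73: denominator becomes s² + 1.075 s + 0.9769.
So ω_n = √0.9769 = 0.988 rad/s and ζ = 1.075/(2·0.988) = 0.544.
The damped frequency ω_d = ω_n√(1−ζ²) = 0.829 rad/s. t_p = π/ω_d = 3.79 s.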